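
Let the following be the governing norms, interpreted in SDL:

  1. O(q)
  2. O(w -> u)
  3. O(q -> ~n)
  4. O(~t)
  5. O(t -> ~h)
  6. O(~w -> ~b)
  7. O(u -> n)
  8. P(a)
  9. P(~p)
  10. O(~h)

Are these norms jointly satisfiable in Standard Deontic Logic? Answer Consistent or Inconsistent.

Consistent

Premise 5 is O(t -> ~h); even if O(~h) held, inferring O(t) would be affirming the consequent — invalid.
So O(t) is not derivable, and the apparent clash with O(~t) does not arise.
A world satisfying every obligation exists (e.g. a=false, b=false, h=false, n=false, p=false, q=true, t=false, u=false, w=false); no atom is both obligatory and forbidden, so the set is consistent.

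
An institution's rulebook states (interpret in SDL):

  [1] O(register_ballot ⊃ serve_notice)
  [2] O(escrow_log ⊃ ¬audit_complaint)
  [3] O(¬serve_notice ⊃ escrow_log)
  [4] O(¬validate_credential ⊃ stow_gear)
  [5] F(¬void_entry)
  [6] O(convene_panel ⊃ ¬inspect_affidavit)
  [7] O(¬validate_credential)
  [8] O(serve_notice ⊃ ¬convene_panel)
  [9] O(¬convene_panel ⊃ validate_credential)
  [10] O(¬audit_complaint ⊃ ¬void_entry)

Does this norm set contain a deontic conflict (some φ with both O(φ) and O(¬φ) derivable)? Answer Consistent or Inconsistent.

F(¬void_entry) at premise 5 means O(void_entry).
The contrapositive of premise 10 (O(¬audit_complaint ⊃ ¬void_entry)) is O(void_entry ⊃ audit_complaint), and O(void_entry) is already established, so O(audit_complaint).
Premise 2, O(escrow_log ⊃ ¬audit_complaint), contraposes to O(audit_complaint ⊃ ¬escrow_log); with O(audit_complaint) we get O(¬escrow_log).
The contrapositive of premise 3 (O(¬serve_notice ⊃ escrow_log)) is O(¬escrow_log ⊃ serve_notice), and O(¬escrow_log) is already established, so O(serve_notice).
With premise 8, O(serve_notice ⊃ ¬convene_panel), the K-axiom yields O(¬convene_panel).
With premise 9, O(¬convene_panel ⊃ validate_credential), the K-axiom yields O(validate_credential).
But premise 7 directly asserts O(¬validate_credential).
We now have both O(validate_credential) and O(¬validate_credential) — validate_credential is simultaneously obligatory and forbidden, violating the D-axiom.

Inconsistent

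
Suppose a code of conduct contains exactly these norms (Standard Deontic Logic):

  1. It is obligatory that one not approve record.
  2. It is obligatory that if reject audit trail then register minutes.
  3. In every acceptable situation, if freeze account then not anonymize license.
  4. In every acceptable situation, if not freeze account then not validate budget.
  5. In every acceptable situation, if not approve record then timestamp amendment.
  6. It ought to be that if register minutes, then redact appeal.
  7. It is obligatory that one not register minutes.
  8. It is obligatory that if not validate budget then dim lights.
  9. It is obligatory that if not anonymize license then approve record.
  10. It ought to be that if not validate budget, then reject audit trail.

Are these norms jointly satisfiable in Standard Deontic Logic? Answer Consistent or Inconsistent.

Inconsistent

Premise 7 states O(¬register_minutes) outright.
Premise 2 is O(reject_audit_trail → register_minutes); contrapositively O(¬register_minutes → ¬reject_audit_trail). Since O(¬register_minutes) holds, K gives O(¬reject_audit_trail).
Premise 10 is O(¬validate_budget → reject_audit_trail); contrapositively O(¬reject_audit_trail → validate_budget). Since O(¬reject_audit_trail) holds, K gives O(validate_budget).
The contrapositive of premise 4 (O(¬freeze_account → ¬validate_budget)) is O(validate_budget → freeze_account), and O(validate_budget) is already established, so O(freeze_account).
With premise 3, O(freeze_account → ¬anonymize_license), the K-axiom yields O(¬anonymize_license).
Applying K to premise 9 (O(¬anonymize_license → approve_record)) and O(¬anonymize_license) yields O(approve_record).
However, premise 1 gives O(¬approve_record).
We now have both O(approve_record) and O(¬approve_record) — approve_record is simultaneously obligatory and forbidden, violating the D-axiom.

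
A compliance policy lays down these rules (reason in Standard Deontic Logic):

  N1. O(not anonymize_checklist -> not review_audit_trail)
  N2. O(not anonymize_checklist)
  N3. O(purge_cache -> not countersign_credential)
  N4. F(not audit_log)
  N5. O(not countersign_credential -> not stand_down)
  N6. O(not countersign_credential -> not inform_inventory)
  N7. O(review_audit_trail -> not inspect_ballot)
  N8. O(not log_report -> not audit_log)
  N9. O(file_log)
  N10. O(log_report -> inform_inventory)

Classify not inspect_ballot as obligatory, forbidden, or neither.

Neither

Premise 7 is O(review_audit_trail -> not inspect_ballot), but O(review_audit_trail) is not derivable from the premises, so it does not yield O(not inspect_ballot).
No premise or chain of K-axiom applications forces O(not inspect_ballot), and none forces O(inspect_ballot). So not inspect_ballot is neither obligatory nor forbidden under these norms.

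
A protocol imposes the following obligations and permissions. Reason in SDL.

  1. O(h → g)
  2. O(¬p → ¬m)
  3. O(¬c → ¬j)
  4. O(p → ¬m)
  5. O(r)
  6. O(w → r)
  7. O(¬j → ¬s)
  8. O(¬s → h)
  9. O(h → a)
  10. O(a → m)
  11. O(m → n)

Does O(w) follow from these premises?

Premise 6 is O(w → r); even if O(r) held, inferring O(w) would be affirming the consequent — invalid.
No other premise forces O(w). An ideal world satisfying every premise can still have w false, so O(w) is not derivable.

No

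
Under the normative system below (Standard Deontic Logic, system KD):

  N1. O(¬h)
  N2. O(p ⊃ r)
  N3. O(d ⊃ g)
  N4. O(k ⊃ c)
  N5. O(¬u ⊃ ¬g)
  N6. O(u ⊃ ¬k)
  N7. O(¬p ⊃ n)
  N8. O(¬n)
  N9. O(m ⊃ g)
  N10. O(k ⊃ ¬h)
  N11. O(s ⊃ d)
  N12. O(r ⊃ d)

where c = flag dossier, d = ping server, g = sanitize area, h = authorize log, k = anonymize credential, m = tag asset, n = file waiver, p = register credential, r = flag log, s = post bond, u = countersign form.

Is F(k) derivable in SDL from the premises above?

Premise 8 states O(¬n) outright.
The contrapositive of premise 7 (O(¬p ⊃ n)) is O(¬n ⊃ p), and O(¬n) is already established, so O(p).
Applying K to premise 2 (O(p ⊃ r)) and O(p) yields O(r).
Premise 12 is O(r ⊃ d); since O(r), deontic closure gives O(d).
From O(d) and premise 3, O(d ⊃ g), we obtain O(g).
The contrapositive of premise 5 (O(¬u ⊃ ¬g)) is O(g ⊃ u), and O(g) is already established, so O(u).
Premise 6 is O(u ⊃ ¬k); since O(u), deontic closure gives O(¬k).
Premises 1, 4, 9, 10, 11 do not contribute to this derivation.
So O(¬k) holds, i.e. F(k). The claim follows.

Yes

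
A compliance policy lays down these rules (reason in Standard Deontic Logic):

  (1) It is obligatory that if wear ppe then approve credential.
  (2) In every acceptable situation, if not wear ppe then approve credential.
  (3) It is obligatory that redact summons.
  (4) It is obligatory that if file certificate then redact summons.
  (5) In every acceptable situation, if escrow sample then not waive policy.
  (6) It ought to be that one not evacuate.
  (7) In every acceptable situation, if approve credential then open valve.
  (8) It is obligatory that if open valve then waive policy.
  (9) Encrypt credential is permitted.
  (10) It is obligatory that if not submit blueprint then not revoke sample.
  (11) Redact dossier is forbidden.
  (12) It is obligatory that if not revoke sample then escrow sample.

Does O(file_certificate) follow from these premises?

Premise 4 is O(file_certificate → redact_summons); even if O(redact_summons) held, inferring O(file_certificate) would be affirming the consequent — invalid.
No other premise forces O(file_certificate). An ideal world satisfying every premise can still have file_certificate false, so O(file_certificate) is not derivable.

No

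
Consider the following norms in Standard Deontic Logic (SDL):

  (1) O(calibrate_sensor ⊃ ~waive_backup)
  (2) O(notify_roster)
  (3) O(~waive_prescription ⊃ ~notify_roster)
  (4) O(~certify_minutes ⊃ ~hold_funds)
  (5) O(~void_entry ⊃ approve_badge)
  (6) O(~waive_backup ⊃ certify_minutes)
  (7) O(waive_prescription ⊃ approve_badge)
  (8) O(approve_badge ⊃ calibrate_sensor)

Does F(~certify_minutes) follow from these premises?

Premise 2 gives O(notify_roster).
Premise 3, O(~waive_prescription ⊃ ~notify_roster), contraposes to O(notify_roster ⊃ waive_prescription); with O(notify_roster) we get O(waive_prescription).
Applying K to premise 7 (O(waive_prescription ⊃ approve_badge)) and O(waive_prescription) yields O(approve_badge).
With premise 8, O(approve_badge ⊃ calibrate_sensor), the K-axiom yields O(calibrate_sensor).
From O(calibrate_sensor) and premise 1, O(calibrate_sensor ⊃ ~waive_backup), we obtain O(~waive_backup).
Applying K to premise 6 (O(~waive_backup ⊃ certify_minutes)) and O(~waive_backup) yields O(certify_minutes).
Premises 4, 5 do not contribute to this derivation.
So O(certify_minutes) holds, i.e. F(~certify_minutes). The claim follows.

Yes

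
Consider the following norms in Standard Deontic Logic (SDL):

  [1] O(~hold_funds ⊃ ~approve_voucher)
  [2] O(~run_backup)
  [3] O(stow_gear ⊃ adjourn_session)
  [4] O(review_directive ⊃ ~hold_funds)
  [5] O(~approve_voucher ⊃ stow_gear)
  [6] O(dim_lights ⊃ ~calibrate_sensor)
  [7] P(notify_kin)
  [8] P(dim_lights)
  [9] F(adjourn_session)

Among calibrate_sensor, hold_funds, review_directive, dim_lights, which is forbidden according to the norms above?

Premise 9, F(adjourn_session), is equivalent to O(~adjourn_session).
Premise 3 is O(stow_gear ⊃ adjourn_session); contrapositively O(~adjourn_session ⊃ ~stow_gear). Since O(~adjourn_session) holds, K gives O(~stow_gear).
Premise 5, O(~approve_voucher ⊃ stow_gear), contraposes to O(~stow_gear ⊃ approve_voucher); with O(~stow_gear) we get O(approve_voucher).
The contrapositive of premise 1 (O(~hold_funds ⊃ ~approve_voucher)) is O(approve_voucher ⊃ hold_funds), and O(approve_voucher) is already established, so O(hold_funds).
Premise 4, O(review_directive ⊃ ~hold_funds), contraposes to O(hold_funds ⊃ ~review_directive); with O(hold_funds) we get O(~review_directive).
So O(~review_directive) holds, i.e. review_directive is forbidden. None of the other listed options is forbidden under the premises.

review_directive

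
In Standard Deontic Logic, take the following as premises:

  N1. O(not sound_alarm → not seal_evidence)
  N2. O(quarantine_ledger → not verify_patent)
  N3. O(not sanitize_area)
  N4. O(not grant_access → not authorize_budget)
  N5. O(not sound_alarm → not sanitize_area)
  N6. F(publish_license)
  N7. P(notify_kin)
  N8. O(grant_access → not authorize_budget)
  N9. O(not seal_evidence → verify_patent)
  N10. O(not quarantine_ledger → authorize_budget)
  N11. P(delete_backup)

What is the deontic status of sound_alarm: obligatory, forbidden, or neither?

Premises 4 and 8 are O(not grant_access → not authorize_budget) and O(grant_access → not authorize_budget); every ideal world satisfies not grant_access or grant_access, so in either case not authorize_budget holds — hence O(not authorize_budget).
Premise 10 is O(not quarantine_ledger → authorize_budget); contrapositively O(not authorize_budget → quarantine_ledger). Since O(not authorize_budget) holds, K gives O(quarantine_ledger).
Applying K to premise 2 (O(quarantine_ledger → not verify_patent)) and O(quarantine_ledger) yields O(not verify_patent).
Premise 9, O(not seal_evidence → verify_patent), contraposes to O(not verify_patent → seal_evidence); with O(not verify_patent) we get O(seal_evidence).
Premise 1, O(not sound_alarm → not seal_evidence), contraposes to O(seal_evidence → sound_alarm); with O(seal_evidence) we get O(sound_alarm).
Premises 3, 5, 6, 7, 11 do not contribute to this derivation.
Hence sound_alarm is obligatory.

Obligatory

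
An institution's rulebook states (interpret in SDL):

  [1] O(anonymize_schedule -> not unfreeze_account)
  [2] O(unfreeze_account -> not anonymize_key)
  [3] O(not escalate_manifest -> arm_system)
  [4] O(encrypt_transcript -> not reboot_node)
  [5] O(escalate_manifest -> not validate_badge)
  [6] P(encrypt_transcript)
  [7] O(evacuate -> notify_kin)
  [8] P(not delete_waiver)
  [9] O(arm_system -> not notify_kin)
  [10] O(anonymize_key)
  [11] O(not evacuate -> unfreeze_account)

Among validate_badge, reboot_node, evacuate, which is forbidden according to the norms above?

Premise 10 gives O(anonymize_key).
The contrapositive of premise 2 (O(unfreeze_account -> not anonymize_key)) is O(anonymize_key -> not unfreeze_account), and O(anonymize_key) is already established, so O(not unfreeze_account).
The contrapositive of premise 11 (O(not evacuate -> unfreeze_account)) is O(not unfreeze_account -> evacuate), and O(not unfreeze_account) is already established, so O(evacuate).
Applying K to premise 7 (O(evacuate -> notify_kin)) and O(evacuate) yields O(notify_kin).
Premise 9, O(arm_system -> not notify_kin), contraposes to O(notify_kin -> not arm_system); with O(notify_kin) we get O(not arm_system).
Premise 3 is O(not escalate_manifest -> arm_system); contrapositively O(not arm_system -> escalate_manifest). Since O(not arm_system) holds, K gives O(escalate_manifest).
Applying K to premise 5 (O(escalate_manifest -> not validate_badge)) and O(escalate_manifest) yields O(not validate_badge).
So O(not validate_badge) holds, i.e. validate_badge is forbidden. None of the other listed options is forbidden under the premises.

validate_badge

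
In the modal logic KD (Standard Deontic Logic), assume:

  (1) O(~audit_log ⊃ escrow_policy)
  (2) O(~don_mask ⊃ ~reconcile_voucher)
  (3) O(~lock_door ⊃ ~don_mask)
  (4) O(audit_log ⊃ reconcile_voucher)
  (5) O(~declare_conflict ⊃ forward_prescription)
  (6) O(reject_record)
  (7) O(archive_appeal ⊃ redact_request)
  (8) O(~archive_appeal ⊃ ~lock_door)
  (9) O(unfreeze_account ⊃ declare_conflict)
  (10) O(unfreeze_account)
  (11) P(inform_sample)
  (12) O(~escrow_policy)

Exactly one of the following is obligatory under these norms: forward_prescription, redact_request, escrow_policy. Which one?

redact_request

Premise 12 states O(~escrow_policy) outright.
Premise 1 is O(~audit_log ⊃ escrow_policy); contrapositively O(~escrow_policy ⊃ audit_log). Since O(~escrow_policy) holds, K gives O(audit_log).
With premise 4, O(audit_log ⊃ reconcile_voucher), the K-axiom yields O(reconcile_voucher).
Premise 2 is O(~don_mask ⊃ ~reconcile_voucher); contrapositively O(reconcile_voucher ⊃ don_mask). Since O(reconcile_voucher) holds, K gives O(don_mask).
The contrapositive of premise 3 (O(~lock_door ⊃ ~don_mask)) is O(don_mask ⊃ lock_door), and O(don_mask) is already established, so O(lock_door).
Premise 8, O(~archive_appeal ⊃ ~lock_door), contraposes to O(lock_door ⊃ archive_appeal); with O(lock_door) we get O(archive_appeal).
From O(archive_appeal) and premise 7, O(archive_appeal ⊃ redact_request), we obtain O(redact_request).
So O(redact_request) holds — redact_request is obligatory. None of the other listed options is made obligatory by any chain of premises.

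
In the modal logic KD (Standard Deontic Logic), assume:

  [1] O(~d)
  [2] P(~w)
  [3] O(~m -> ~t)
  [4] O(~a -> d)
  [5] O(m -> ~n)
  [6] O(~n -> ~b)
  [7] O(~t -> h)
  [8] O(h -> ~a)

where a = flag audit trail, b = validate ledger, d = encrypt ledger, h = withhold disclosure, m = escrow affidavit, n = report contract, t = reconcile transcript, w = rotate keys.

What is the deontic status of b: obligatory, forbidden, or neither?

Premise 1 gives O(~d).
Premise 4, O(~a -> d), contraposes to O(~d -> a); with O(~d) we get O(a).
Premise 8, O(h -> ~a), contraposes to O(a -> ~h); with O(a) we get O(~h).
Premise 7 is O(~t -> h); contrapositively O(~h -> t). Since O(~h) holds, K gives O(t).
Premise 3, O(~m -> ~t), contraposes to O(t -> m); with O(t) we get O(m).
From O(m) and premise 5, O(m -> ~n), we obtain O(~n).
Premise 6 is O(~n -> ~b); since O(~n), deontic closure gives O(~b).
Premise 2 does not contribute to this derivation.
Thus O(~b), which is F(b): b is forbidden.

Forbidden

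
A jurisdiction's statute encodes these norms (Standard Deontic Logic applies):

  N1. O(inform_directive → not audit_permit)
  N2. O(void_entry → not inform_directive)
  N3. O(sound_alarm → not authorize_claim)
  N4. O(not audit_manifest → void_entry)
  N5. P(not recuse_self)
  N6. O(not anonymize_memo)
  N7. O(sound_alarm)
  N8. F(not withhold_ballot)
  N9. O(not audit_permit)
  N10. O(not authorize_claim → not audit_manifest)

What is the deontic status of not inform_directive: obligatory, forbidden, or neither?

Obligatory

Premise 7 gives O(sound_alarm).
From O(sound_alarm) and premise 3, O(sound_alarm → not authorize_claim), we obtain O(not authorize_claim).
Applying K to premise 10 (O(not authorize_claim → not audit_manifest)) and O(not authorize_claim) yields O(not audit_manifest).
From O(not audit_manifest) and premise 4, O(not audit_manifest → void_entry), we obtain O(void_entry).
From O(void_entry) and premise 2, O(void_entry → not inform_directive), we obtain O(not inform_directive).
Premises 1, 5, 6, 8, 9 do not contribute to this derivation.
Hence not inform_directive is obligatory.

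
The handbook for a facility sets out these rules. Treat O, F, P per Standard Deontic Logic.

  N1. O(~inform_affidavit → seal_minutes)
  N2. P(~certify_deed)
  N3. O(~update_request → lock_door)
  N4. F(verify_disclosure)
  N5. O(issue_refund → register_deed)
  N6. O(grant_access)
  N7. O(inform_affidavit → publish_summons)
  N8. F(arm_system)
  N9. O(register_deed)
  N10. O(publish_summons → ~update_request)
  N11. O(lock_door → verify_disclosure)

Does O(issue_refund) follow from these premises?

No

Premise 5 is O(issue_refund → register_deed); even if O(register_deed) held, inferring O(issue_refund) would be affirming the consequent — invalid.
No other premise forces O(issue_refund). An ideal world satisfying every premise can still have issue_refund false, so O(issue_refund) is not derivable.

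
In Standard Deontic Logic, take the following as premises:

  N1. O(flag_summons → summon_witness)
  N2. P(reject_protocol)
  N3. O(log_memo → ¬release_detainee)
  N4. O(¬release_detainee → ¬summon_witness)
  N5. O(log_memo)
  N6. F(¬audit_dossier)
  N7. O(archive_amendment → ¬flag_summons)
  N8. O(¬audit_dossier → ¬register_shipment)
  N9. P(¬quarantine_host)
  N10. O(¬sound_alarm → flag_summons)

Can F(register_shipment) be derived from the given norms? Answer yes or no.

Premise 8 is O(¬audit_dossier → ¬register_shipment), but O(¬audit_dossier) is not derivable from the premises, so it does not yield O(¬register_shipment).
No other premise forces O(¬register_shipment). An ideal world satisfying every premise can still have register_shipment true, so F(register_shipment) is not derivable.

No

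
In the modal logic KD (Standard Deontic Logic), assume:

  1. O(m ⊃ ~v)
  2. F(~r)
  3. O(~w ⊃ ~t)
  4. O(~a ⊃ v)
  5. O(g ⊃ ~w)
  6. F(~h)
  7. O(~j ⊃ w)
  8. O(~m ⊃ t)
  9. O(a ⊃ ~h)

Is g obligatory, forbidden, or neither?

F(~h) at premise 6 means O(h).
Premise 9 is O(a ⊃ ~h); contrapositively O(h ⊃ ~a). Since O(h) holds, K gives O(~a).
Applying K to premise 4 (O(~a ⊃ v)) and O(~a) yields O(v).
Premise 1, O(m ⊃ ~v), contraposes to O(v ⊃ ~m); with O(v) we get O(~m).
From O(~m) and premise 8, O(~m ⊃ t), we obtain O(t).
Premise 3 is O(~w ⊃ ~t); contrapositively O(t ⊃ w). Since O(t) holds, K gives O(w).
Premise 5 is O(g ⊃ ~w); contrapositively O(w ⊃ ~g). Since O(w) holds, K gives O(~g).
Premises 2, 7 do not contribute to this derivation.
Thus O(~g), which is F(g): g is forbidden.

Forbidden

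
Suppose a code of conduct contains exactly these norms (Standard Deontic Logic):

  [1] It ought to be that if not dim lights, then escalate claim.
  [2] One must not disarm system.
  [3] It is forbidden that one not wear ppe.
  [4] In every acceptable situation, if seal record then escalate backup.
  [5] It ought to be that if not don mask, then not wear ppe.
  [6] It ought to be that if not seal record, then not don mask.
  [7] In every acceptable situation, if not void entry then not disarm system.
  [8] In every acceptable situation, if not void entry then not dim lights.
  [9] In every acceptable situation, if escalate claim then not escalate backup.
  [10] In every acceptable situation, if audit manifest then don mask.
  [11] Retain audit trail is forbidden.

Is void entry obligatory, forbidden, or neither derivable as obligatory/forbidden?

Premise 3 is F(¬wear_ppe), i.e. O(wear_ppe).
Premise 5, O(¬don_mask → ¬wear_ppe), contraposes to O(wear_ppe → don_mask); with O(wear_ppe) we get O(don_mask).
The contrapositive of premise 6 (O(¬seal_record → ¬don_mask)) is O(don_mask → seal_record), and O(don_mask) is already established, so O(seal_record).
Premise 4 is O(seal_record → escalate_backup); since O(seal_record), deontic closure gives O(escalate_backup).
Premise 9 is O(escalate_claim → ¬escalate_backup); contrapositively O(escalate_backup → ¬escalate_claim). Since O(escalate_backup) holds, K gives O(¬escalate_claim).
Premise 1 is O(¬dim_lights → escalate_claim); contrapositively O(¬escalate_claim → dim_lights). Since O(¬escalate_claim) holds, K gives O(dim_lights).
Premise 8, O(¬void_entry → ¬dim_lights), contraposes to O(dim_lights → void_entry); with O(dim_lights) we get O(void_entry).
Premises 2, 7, 10, 11 do not contribute to this derivation.
Hence void_entry is obligatory.

Obligatory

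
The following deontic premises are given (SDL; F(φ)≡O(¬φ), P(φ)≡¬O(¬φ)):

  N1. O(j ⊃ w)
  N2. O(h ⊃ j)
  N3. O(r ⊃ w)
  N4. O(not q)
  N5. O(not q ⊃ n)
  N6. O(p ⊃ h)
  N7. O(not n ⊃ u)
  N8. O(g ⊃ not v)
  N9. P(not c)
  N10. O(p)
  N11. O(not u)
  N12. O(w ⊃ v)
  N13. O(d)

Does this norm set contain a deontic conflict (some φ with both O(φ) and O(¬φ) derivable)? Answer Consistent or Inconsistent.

Consistent

Premise 7 is O(not n ⊃ u), but O(not n) is not derivable from the premises, so it does not yield O(u).
So O(u) is not derivable, and the apparent clash with O(not u) does not arise.
A world satisfying every obligation exists (e.g. c=false, d=true, g=false, h=true, j=true, n=true, p=true, q=false, r=false, u=false, v=true, w=true); no atom is both obligatory and forbidden, so the set is consistent.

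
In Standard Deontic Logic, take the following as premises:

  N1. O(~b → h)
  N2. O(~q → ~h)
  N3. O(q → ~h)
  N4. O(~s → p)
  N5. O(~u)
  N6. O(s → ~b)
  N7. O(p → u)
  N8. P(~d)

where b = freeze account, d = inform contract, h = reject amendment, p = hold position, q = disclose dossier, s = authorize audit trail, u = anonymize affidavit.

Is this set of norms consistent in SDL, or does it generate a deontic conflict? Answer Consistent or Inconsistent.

Premises 3 and 2 are O(q → ~h) and O(~q → ~h); every ideal world satisfies q or ~q, so in either case ~h holds — hence O(~h).
Premise 1, O(~b → h), contraposes to O(~h → b); with O(~h) we get O(b).
The contrapositive of premise 6 (O(s → ~b)) is O(b → ~s), and O(b) is already established, so O(~s).
Premise 4 is O(~s → p); since O(~s), deontic closure gives O(p).
With premise 7, O(p → u), the K-axiom yields O(u).
However, premise 5 gives O(~u).
We now have both O(u) and O(~u) — u is simultaneously obligatory and forbidden, violating the D-axiom.

Inconsistent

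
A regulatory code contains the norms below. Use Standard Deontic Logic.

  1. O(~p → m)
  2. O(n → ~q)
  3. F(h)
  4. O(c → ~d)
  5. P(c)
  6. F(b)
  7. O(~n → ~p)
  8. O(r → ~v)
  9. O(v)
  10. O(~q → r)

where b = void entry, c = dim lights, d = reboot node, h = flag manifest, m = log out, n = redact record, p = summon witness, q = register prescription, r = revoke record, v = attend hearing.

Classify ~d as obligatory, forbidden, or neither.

Neither

Premise 4 is O(c → ~d), but O(c) is not derivable from the premises (the permission P(c) asserts only ~O(~c), not O(c)), so it does not yield O(~d).
No premise or chain of K-axiom applications forces O(~d), and none forces O(d). So ~d is neither obligatory nor forbidden under these norms.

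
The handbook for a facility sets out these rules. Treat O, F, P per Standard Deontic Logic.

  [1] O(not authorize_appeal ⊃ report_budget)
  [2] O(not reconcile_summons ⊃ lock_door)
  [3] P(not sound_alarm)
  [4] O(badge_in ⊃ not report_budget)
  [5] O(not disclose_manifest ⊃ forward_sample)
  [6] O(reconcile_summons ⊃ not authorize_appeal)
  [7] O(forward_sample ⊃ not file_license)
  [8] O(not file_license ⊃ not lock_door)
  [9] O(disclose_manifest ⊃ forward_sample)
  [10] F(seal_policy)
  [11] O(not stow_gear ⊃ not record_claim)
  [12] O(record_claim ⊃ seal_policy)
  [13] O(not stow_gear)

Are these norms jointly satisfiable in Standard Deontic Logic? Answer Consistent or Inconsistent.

Premise 12 is O(record_claim ⊃ seal_policy), but O(record_claim) is not derivable from the premises, so it does not yield O(seal_policy).
So O(seal_policy) is not derivable, and the apparent clash with O(not seal_policy) does not arise.
A world satisfying every obligation exists (e.g. authorize_appeal=false, badge_in=false, disclose_manifest=false, file_license=false, forward_sample=true, lock_door=false, reconcile_summons=true, record_claim=false, report_budget=true, seal_policy=false, sound_alarm=false, stow_gear=false); no atom is both obligatory and forbidden, so the set is consistent.

Consistent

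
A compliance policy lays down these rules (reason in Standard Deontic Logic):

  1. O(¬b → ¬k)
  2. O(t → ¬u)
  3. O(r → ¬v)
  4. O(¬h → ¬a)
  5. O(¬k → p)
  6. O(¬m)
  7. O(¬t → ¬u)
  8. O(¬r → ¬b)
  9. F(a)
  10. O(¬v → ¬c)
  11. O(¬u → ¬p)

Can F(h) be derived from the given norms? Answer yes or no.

No

Premise 4 is O(¬h → ¬a); even if O(¬a) held, inferring O(¬h) would be affirming the consequent — invalid.
No other premise forces O(¬h). An ideal world satisfying every premise can still have h true, so F(h) is not derivable.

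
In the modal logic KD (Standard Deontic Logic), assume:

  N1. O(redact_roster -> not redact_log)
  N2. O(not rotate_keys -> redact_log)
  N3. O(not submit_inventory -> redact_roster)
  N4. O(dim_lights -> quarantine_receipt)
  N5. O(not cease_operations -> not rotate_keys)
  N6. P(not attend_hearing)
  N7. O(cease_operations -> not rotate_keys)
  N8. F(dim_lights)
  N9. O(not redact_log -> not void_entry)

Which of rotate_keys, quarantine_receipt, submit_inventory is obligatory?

Premises 5 and 7 cover both cases: O(not cease_operations -> not rotate_keys) and O(cease_operations -> not rotate_keys). Since not cease_operations ∨ cease_operations is a tautology, O(not rotate_keys) follows.
From O(not rotate_keys) and premise 2, O(not rotate_keys -> redact_log), we obtain O(redact_log).
Premise 1 is O(redact_roster -> not redact_log); contrapositively O(redact_log -> not redact_roster). Since O(redact_log) holds, K gives O(not redact_roster).
Premise 3 is O(not submit_inventory -> redact_roster); contrapositively O(not redact_roster -> submit_inventory). Since O(not redact_roster) holds, K gives O(submit_inventory).
So O(submit_inventory) holds — submit_inventory is obligatory. None of the other listed options is made obligatory by any chain of premises.

submit_inventory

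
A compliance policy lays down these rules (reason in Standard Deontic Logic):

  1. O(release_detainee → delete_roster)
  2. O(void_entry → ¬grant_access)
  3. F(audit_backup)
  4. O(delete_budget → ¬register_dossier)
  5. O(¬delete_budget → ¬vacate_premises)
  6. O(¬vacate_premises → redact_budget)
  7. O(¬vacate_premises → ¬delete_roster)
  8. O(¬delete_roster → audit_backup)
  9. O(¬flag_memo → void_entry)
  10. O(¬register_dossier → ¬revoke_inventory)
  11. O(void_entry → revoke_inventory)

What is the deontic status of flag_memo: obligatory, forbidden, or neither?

Obligatory

F(audit_backup) at premise 3 means O(¬audit_backup).
Premise 8, O(¬delete_roster → audit_backup), contraposes to O(¬audit_backup → delete_roster); with O(¬audit_backup) we get O(delete_roster).
Premise 7 is O(¬vacate_premises → ¬delete_roster); contrapositively O(delete_roster → vacate_premises). Since O(delete_roster) holds, K gives O(vacate_premises).
Premise 5 is O(¬delete_budget → ¬vacate_premises); contrapositively O(vacate_premises → delete_budget). Since O(vacate_premises) holds, K gives O(delete_budget).
Applying K to premise 4 (O(delete_budget → ¬register_dossier)) and O(delete_budget) yields O(¬register_dossier).
From O(¬register_dossier) and premise 10, O(¬register_dossier → ¬revoke_inventory), we obtain O(¬revoke_inventory).
The contrapositive of premise 11 (O(void_entry → revoke_inventory)) is O(¬revoke_inventory → ¬void_entry), and O(¬revoke_inventory) is already established, so O(¬void_entry).
The contrapositive of premise 9 (O(¬flag_memo → void_entry)) is O(¬void_entry → flag_memo), and O(¬void_entry) is already established, so O(flag_memo).
Premises 1, 2, 6 do not contribute to this derivation.
Hence flag_memo is obligatory.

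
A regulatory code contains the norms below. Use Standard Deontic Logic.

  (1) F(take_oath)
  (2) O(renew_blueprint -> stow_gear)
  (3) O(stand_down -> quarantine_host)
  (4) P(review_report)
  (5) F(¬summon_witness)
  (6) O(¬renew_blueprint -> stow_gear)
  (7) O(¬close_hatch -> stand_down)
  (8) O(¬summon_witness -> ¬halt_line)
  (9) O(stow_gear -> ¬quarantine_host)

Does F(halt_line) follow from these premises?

No

Premise 8 is O(¬summon_witness -> ¬halt_line), but O(¬summon_witness) is not derivable from the premises, so it does not yield O(¬halt_line).
No other premise forces O(¬halt_line). An ideal world satisfying every premise can still have halt_line true, so F(halt_line) is not derivable.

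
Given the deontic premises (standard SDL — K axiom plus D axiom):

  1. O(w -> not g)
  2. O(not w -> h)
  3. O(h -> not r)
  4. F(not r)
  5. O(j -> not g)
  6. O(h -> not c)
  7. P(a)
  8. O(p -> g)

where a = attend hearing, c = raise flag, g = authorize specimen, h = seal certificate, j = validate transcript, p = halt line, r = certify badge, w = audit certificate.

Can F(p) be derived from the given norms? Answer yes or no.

F(not r) at premise 4 means O(r).
Premise 3, O(h -> not r), contraposes to O(r -> not h); with O(r) we get O(not h).
Premise 2, O(not w -> h), contraposes to O(not h -> w); with O(not h) we get O(w).
With premise 1, O(w -> not g), the K-axiom yields O(not g).
The contrapositive of premise 8 (O(p -> g)) is O(not g -> not p), and O(not g) is already established, so O(not p).
Premises 5, 6, 7 do not contribute to this derivation.
So O(not p) holds, i.e. F(p). The claim follows.

Yes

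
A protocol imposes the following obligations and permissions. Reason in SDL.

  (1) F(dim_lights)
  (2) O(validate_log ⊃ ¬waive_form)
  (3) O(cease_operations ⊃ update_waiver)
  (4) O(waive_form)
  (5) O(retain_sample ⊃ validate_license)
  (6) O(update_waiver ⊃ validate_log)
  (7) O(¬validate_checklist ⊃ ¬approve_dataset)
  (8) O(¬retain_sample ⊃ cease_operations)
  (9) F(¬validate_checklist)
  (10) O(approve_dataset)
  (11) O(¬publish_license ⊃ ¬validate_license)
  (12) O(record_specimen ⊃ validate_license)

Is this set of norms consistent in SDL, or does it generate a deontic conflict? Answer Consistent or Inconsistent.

Premise 7 is O(¬validate_checklist ⊃ ¬approve_dataset), but O(¬validate_checklist) is not derivable from the premises, so it does not yield O(¬approve_dataset).
So O(¬approve_dataset) is not derivable, and the apparent clash with O(approve_dataset) does not arise.
A world satisfying every obligation exists (e.g. approve_dataset=true, cease_operations=false, dim_lights=false, publish_license=true, record_specimen=false, retain_sample=true, update_waiver=false, validate_checklist=true, validate_license=true, validate_log=false, waive_form=true); no atom is both obligatory and forbidden, so the set is consistent.

Consistent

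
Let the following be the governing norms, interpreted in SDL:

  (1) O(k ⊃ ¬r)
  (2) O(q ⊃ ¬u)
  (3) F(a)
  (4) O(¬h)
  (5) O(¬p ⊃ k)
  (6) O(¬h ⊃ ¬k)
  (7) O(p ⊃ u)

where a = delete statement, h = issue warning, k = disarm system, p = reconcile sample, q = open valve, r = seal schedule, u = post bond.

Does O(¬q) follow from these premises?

Premise 4 gives O(¬h).
From O(¬h) and premise 6, O(¬h ⊃ ¬k), we obtain O(¬k).
The contrapositive of premise 5 (O(¬p ⊃ k)) is O(¬k ⊃ p), and O(¬k) is already established, so O(p).
Applying K to premise 7 (O(p ⊃ u)) and O(p) yields O(u).
The contrapositive of premise 2 (O(q ⊃ ¬u)) is O(u ⊃ ¬q), and O(u) is already established, so O(¬q).
Premises 1, 3 do not contribute to this derivation.
So O(¬q) follows.

Yes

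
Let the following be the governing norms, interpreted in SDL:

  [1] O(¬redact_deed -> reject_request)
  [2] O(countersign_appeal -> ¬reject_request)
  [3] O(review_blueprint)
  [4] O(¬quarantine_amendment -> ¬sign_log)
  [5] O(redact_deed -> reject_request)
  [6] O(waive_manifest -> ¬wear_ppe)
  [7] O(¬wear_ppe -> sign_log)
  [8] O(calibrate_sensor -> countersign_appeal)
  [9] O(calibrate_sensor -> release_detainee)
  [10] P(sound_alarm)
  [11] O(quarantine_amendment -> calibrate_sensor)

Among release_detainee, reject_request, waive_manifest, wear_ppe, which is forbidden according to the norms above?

waive_manifest

Premises 5 and 1 are O(redact_deed -> reject_request) and O(¬redact_deed -> reject_request); every ideal world satisfies redact_deed or ¬redact_deed, so in either case reject_request holds — hence O(reject_request).
The contrapositive of premise 2 (O(countersign_appeal -> ¬reject_request)) is O(reject_request -> ¬countersign_appeal), and O(reject_request) is already established, so O(¬countersign_appeal).
Premise 8, O(calibrate_sensor -> countersign_appeal), contraposes to O(¬countersign_appeal -> ¬calibrate_sensor); with O(¬countersign_appeal) we get O(¬calibrate_sensor).
Premise 11, O(quarantine_amendment -> calibrate_sensor), contraposes to O(¬calibrate_sensor -> ¬quarantine_amendment); with O(¬calibrate_sensor) we get O(¬quarantine_amendment).
Premise 4 is O(¬quarantine_amendment -> ¬sign_log); since O(¬quarantine_amendment), deontic closure gives O(¬sign_log).
Premise 7 is O(¬wear_ppe -> sign_log); contrapositively O(¬sign_log -> wear_ppe). Since O(¬sign_log) holds, K gives O(wear_ppe).
Premise 6 is O(waive_manifest -> ¬wear_ppe); contrapositively O(wear_ppe -> ¬waive_manifest). Since O(wear_ppe) holds, K gives O(¬waive_manifest).
So O(¬waive_manifest) holds, i.e. waive_manifest is forbidden. None of the other listed options is forbidden under the premises.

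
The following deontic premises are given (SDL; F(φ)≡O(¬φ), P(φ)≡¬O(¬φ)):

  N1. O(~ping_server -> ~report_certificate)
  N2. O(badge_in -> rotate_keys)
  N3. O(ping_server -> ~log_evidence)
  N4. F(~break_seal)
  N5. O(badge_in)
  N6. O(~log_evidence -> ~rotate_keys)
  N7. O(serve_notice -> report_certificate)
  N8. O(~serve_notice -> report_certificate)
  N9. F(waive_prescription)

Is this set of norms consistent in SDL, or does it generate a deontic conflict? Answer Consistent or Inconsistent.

Inconsistent

By case analysis on ~serve_notice: premise 8 gives O(~serve_notice -> report_certificate) and premise 7 gives O(serve_notice -> report_certificate), so O(report_certificate) either way.
Premise 1 is O(~ping_server -> ~report_certificate); contrapositively O(report_certificate -> ping_server). Since O(report_certificate) holds, K gives O(ping_server).
From O(ping_server) and premise 3, O(ping_server -> ~log_evidence), we obtain O(~log_evidence).
From O(~log_evidence) and premise 6, O(~log_evidence -> ~rotate_keys), we obtain O(~rotate_keys).
Premise 2 is O(badge_in -> rotate_keys); contrapositively O(~rotate_keys -> ~badge_in). Since O(~rotate_keys) holds, K gives O(~badge_in).
But premise 5 directly asserts O(badge_in).
We now have both O(~badge_in) and O(badge_in) — badge_in is simultaneously obligatory and forbidden, violating the D-axiom.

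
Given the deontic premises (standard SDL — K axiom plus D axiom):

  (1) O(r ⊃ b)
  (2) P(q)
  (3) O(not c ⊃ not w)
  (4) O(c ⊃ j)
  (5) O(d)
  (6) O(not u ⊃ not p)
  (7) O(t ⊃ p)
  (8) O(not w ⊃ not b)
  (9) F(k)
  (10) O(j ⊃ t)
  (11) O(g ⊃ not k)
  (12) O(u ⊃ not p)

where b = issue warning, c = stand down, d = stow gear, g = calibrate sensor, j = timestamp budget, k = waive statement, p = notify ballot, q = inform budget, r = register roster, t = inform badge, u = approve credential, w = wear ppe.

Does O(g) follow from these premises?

Premise 11 is O(g ⊃ not k); even if O(not k) held, inferring O(g) would be affirming the consequent — invalid.
No other premise forces O(g). An ideal world satisfying every premise can still have g false, so O(g) is not derivable.

No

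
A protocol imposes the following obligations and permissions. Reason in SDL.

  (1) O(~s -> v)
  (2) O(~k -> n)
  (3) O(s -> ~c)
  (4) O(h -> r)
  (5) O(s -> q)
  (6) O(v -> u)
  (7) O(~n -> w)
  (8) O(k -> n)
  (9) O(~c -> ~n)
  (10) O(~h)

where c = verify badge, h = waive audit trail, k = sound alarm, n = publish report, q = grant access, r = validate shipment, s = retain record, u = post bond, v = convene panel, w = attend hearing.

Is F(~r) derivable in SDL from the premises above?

No

Premise 4 is O(h -> r), but O(h) is not derivable from the premises, so it does not yield O(r).
No other premise forces O(r). An ideal world satisfying every premise can still have ~r true, so F(~r) is not derivable.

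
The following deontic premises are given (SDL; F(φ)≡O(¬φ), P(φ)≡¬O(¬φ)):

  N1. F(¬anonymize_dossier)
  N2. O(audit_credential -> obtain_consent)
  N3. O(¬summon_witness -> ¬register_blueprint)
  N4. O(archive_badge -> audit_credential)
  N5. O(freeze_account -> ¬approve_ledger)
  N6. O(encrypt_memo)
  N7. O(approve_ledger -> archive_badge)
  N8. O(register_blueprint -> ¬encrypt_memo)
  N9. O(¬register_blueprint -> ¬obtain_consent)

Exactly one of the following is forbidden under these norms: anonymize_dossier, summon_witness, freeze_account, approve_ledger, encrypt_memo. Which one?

approve_ledger

Premise 6 gives O(encrypt_memo).
Premise 8 is O(register_blueprint -> ¬encrypt_memo); contrapositively O(encrypt_memo -> ¬register_blueprint). Since O(encrypt_memo) holds, K gives O(¬register_blueprint).
With premise 9, O(¬register_blueprint -> ¬obtain_consent), the K-axiom yields O(¬obtain_consent).
Premise 2, O(audit_credential -> obtain_consent), contraposes to O(¬obtain_consent -> ¬audit_credential); with O(¬obtain_consent) we get O(¬audit_credential).
The contrapositive of premise 4 (O(archive_badge -> audit_credential)) is O(¬audit_credential -> ¬archive_badge), and O(¬audit_credential) is already established, so O(¬archive_badge).
Premise 7 is O(approve_ledger -> archive_badge); contrapositively O(¬archive_badge -> ¬approve_ledger). Since O(¬archive_badge) holds, K gives O(¬approve_ledger).
So O(¬approve_ledger) holds, i.e. approve_ledger is forbidden. None of the other listed options is forbidden under the premises.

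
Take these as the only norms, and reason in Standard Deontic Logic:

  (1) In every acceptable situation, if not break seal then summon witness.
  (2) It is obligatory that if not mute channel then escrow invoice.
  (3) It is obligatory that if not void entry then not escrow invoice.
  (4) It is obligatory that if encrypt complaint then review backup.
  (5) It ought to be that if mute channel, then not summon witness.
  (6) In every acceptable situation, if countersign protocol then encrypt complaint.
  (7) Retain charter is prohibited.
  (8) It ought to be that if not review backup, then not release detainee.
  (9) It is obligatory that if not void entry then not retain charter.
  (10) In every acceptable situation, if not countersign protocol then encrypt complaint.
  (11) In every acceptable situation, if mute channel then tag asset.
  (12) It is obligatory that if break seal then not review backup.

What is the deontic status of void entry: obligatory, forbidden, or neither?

By case analysis on countersign_protocol: premise 6 gives O(countersign_protocol → encrypt_complaint) and premise 10 gives O(¬countersign_protocol → encrypt_complaint), so O(encrypt_complaint) either way.
From O(encrypt_complaint) and premise 4, O(encrypt_complaint → review_backup), we obtain O(review_backup).
The contrapositive of premise 12 (O(break_seal → ¬review_backup)) is O(review_backup → ¬break_seal), and O(review_backup) is already established, so O(¬break_seal).
With premise 1, O(¬break_seal → summon_witness), the K-axiom yields O(summon_witness).
Premise 5 is O(mute_channel → ¬summon_witness); contrapositively O(summon_witness → ¬mute_channel). Since O(summon_witness) holds, K gives O(¬mute_channel).
Applying K to premise 2 (O(¬mute_channel → escrow_invoice)) and O(¬mute_channel) yields O(escrow_invoice).
The contrapositive of premise 3 (O(¬void_entry → ¬escrow_invoice)) is O(escrow_invoice → void_entry), and O(escrow_invoice) is already established, so O(void_entry).
Premises 7, 8, 9, 11 do not contribute to this derivation.
Hence void_entry is obligatory.

Obligatory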